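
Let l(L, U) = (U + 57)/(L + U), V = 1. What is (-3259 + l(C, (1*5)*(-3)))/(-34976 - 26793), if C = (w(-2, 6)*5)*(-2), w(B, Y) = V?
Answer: 81517/1544225 ≈ 0.052788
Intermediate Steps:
w(B, Y) = 1
C = -10 (C = (1*5)*(-2) = 5*(-2) = -10)
l(L, U) = (57 + U)/(L + U)
(-3259 + l(C, (1*5)*(-3)))/(-34976 - 26793) = (-3259 + (57 + (1*5)*(-3))/(-10 + (1*5)*(-3)))/(-34976 - 26793) = (-3259 + (57 + 5*(-3))/(-10 + 5*(-3)))/(-61769) = (-3259 + (57 - 15)/(-10 - 15))*(-1/61769) = (-3259 + 42/(-25))*(-1/61769) = (-3259 - 1/25*42)*(-1/61769) = (-3259 - 42/25)*(-1/61769) = -81517/25*(-1/61769) = 81517/1544225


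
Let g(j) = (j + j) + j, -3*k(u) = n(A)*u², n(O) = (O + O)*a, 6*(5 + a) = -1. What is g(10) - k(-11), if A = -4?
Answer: 15274/9 ≈ 1697.1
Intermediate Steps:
a = -31/6 (a = -5 + (⅙)*(-1) = -5 - ⅙ = -31/6 ≈ -5.1667)
n(O) = -31*O/3 (n(O) = (O + O)*(-31/6) = (2*O)*(-31/6) = -31*O/3)
k(u) = -124*u²/9 (k(u) = -(-31/3*(-4))*u²/3 = -124*u²/9)
g(j) = 3*j (g(j) = 2*j + j = 3*j)
g(10) - k(-11) = 3*10 - (-124)*(-11)²/9 = 30 - (-124)*121/9 = 30 - 1*(-15004/9) = 30 + 15004/9 = 15274/9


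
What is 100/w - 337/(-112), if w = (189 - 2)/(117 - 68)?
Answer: 611819/20944 ≈ 29.212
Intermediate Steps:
w = 187/49 ≈ 3.8163
100/w - 337/(-112) = 100/(187/49) - 337/(-112) = 100*(49/187) - 337*(-1/112) = 4900/187 + 337/112 = 611819/20944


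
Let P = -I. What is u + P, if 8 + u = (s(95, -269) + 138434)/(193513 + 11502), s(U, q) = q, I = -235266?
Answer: 9646311407/41003 ≈ 2.3526e+5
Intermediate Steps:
P = 235266 (P = -1*(-235266) = 235266)
u = -300391/41003 (u = -8 + (-269 + 138434)/(193513 + 11502) = -8 + 138165/205015 = -8 + 138165*(1/205015) = -8 + 27633/41003 = -300391/41003 ≈ -7.3261)
u + P = -300391/41003 + 235266 = 9646311407/41003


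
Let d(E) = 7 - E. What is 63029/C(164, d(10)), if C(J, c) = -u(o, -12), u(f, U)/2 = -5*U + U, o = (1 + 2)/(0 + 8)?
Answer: -63029/96 ≈ -656.55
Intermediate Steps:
o = 3/8 ≈ 0.37500
u(f, U) = -8*U (u(f, U) = 2*(-5*U + U) = 2*(-4*U) = -8*U)
C(J, c) = -96 (C(J, c) = -(-8)*(-12) = -1*96 = -96)
63029/C(164, d(10)) = 63029/(-96) = 63029*(-1/96) = -63029/96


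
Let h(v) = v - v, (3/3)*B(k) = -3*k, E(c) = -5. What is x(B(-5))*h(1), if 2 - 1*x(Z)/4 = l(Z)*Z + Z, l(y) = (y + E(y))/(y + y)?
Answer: 0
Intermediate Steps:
B(k) = -3*k
h(v) = 0
l(y) = (-5 + y)/(2*y) (l(y) = (y - 5)/(y + y) = (-5 + y)/((2*y)) = (-5 + y)*(1/(2*y)) = (-5 + y)/(2*y))
x(Z) = 18 - 6*Z (x(Z) = 8 - 4*(((-5 + Z)/(2*Z))*Z + Z) = 8 - 4*((-5/2 + Z/2) + Z) = 8 - 4*(-5/2 + 3*Z/2) = 8 + (10 - 6*Z) = 18 - 6*Z)
x(B(-5))*h(1) = (18 - (-18)*(-5))*0 = (18 - 6*15)*0 = (18 - 90)*0 = -72*0 = 0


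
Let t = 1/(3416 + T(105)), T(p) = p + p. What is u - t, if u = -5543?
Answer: -20098919/3626 ≈ -5543.0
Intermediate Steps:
T(p) = 2*p
t = 1/3626 (t = 1/(3416 + 2*105) = 1/(3416 + 210) = 1/3626 ≈ 0.00027579)
u - t = -5543 - 1*1/3626 = -5543 - 1/3626 = -20098919/3626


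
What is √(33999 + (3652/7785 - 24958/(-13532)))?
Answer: √10481764682919554830/17557770 ≈ 184.39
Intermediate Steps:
√(33999 + (3652/7785 - 24958/(-13532))) = √(33999 + (3652*(1/7785) - 24958*(-1/13532))) = √(33999 + (3652/7785 + 12479/6766)) = √(33999 + 121858447/52673310) = √(1790961725137/52673310) = √10481764682919554830/17557770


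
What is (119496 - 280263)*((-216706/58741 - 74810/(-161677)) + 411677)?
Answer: -628549790015581730379/9497068657 ≈ -6.6184e+10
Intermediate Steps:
(119496 - 280263)*((-216706/58741 - 74810/(-161677)) + 411677) = -160767*((-216706*1/58741 - 74810*(-1/161677)) + 411677) = -160767*((-216706/58741 + 74810/161677) + 411677) = -160767*(-30641961752/9497068657 + 411677) = -160767*3909694091546037/9497068657 = -628549790015581730379/9497068657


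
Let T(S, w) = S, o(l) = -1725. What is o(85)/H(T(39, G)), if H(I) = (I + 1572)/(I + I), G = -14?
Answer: -14950/179 ≈ -83.520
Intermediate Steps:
H(I) = (1572 + I)/(2*I) (H(I) = (1572 + I)/((2*I)) = (1572 + I)*(1/(2*I)) = (1572 + I)/(2*I))
o(85)/H(T(39, G)) = -1725*78/(1572 + 39) = -1725/((½)*(1/39)*1611) = -1725/537/26 = -1725*26/537 = -14950/179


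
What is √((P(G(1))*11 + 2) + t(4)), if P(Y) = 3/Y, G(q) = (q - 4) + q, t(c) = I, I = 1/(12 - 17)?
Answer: 7*I*√30/10 ≈ 3.8341*I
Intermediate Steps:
I = -⅕ (I = 1/(-5) = -⅕ ≈ -0.20000)
t(c) = -⅕
G(q) = -4 + 2*q (G(q) = (-4 + q) + q = -4 + 2*q)
√((P(G(1))*11 + 2) + t(4)) = √(((3/(-4 + 2*1))*11 + 2) - ⅕) = √(((3/(-4 + 2))*11 + 2) - ⅕) = √(((3/(-2))*11 + 2) - ⅕) = √(((3*(-½))*11 + 2) - ⅕) = √((-3/2*11 + 2) - ⅕) = √((-33/2 + 2) - ⅕) = √(-29/2 - ⅕) = √(-147/10) = 7*I*√30/10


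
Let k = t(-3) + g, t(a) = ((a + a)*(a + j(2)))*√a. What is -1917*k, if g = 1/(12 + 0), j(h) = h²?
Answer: -639/4 + 11502*I*√3 ≈ -159.75 + 19922.0*I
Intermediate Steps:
g = 1/12 ≈ 0.083333
t(a) = 2*a^(3/2)*(4 + a) (t(a) = ((a + a)*(a + 2²))*√a = ((2*a)*(a + 4))*√a = ((2*a)*(4 + a))*√a = (2*a*(4 + a))*√a = 2*a^(3/2)*(4 + a))
k = 1/12 - 6*I*√3 (k = 2*(-3)^(3/2)*(4 - 3) + 1/12 = 2*(-3*I*√3)*1 + 1/12 = -6*I*√3 + 1/12 = 1/12 - 6*I*√3 ≈ 0.083333 - 10.392*I)
-1917*k = -1917*(1/12 - 6*I*√3) = -639/4 + 11502*I*√3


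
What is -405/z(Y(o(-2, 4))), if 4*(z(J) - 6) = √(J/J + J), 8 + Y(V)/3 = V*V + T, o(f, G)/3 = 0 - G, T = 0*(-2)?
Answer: -38880/167 + 1620*√409/167 ≈ -36.632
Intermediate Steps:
T = 0
o(f, G) = -3*G (o(f, G) = 3*(0 - G) = 3*(-G) = -3*G)
Y(V) = -24 + 3*V² (Y(V) = -24 + 3*(V*V + 0) = -24 + 3*(V² + 0) = -24 + 3*V²)
z(J) = 6 + √(1 + J)/4 (z(J) = 6 + √(J/J + J)/4 = 6 + √(1 + J)/4)
-405/z(Y(o(-2, 4))) = -405/(6 + √(1 + (-24 + 3*(-3*4)²))/4) = -405/(6 + √(1 + (-24 + 3*(-12)²))/4) = -405/(6 + √(1 + (-24 + 3*144))/4) = -405/(6 + √(1 + (-24 + 432))/4) = -405/(6 + √(1 + 408)/4) = -405/(6 + √409/4)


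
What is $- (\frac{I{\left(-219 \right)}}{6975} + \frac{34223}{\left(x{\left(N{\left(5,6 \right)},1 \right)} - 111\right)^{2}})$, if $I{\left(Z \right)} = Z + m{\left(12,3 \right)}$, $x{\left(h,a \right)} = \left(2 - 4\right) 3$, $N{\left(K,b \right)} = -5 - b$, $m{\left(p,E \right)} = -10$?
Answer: $- \frac{26174516}{10608975} \approx -2.4672$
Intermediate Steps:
$x{\left(h,a \right)} = -6$ ($x{\left(h,a \right)} = \left(-2\right) 3 = -6$)
$I{\left(Z \right)} = -10 + Z$ ($I{\left(Z \right)} = Z - 10 = -10 + Z$)
$- (\frac{I{\left(-219 \right)}}{6975} + \frac{34223}{\left(x{\left(N{\left(5,6 \right)},1 \right)} - 111\right)^{2}}) = - (\frac{-10 - 219}{6975} + \frac{34223}{\left(-6 - 111\right)^{2}}) = - (\left(-229\right) \frac{1}{6975} + \frac{34223}{\left(-117\right)^{2}}) = - (- \frac{229}{6975} + \frac{34223}{13689}) = \left(-1\right) \frac{26174516}{10608975} = - \frac{26174516}{10608975}$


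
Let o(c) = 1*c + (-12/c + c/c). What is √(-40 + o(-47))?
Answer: I*√189410/47 ≈ 9.2598*I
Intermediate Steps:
o(c) = 1 + c - 12/c (o(c) = c + (-12/c + 1) = c + (1 - 12/c) = 1 + c - 12/c)
√(-40 + o(-47)) = √(-40 + (1 - 47 - 12/(-47))) = √(-40 + (1 - 47 - 12*(-1/47))) = √(-40 + (1 - 47 + 12/47)) = √(-40 - 2150/47) = √(-4030/47) = I*√189410/47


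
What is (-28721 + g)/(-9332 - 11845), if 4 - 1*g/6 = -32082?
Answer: -163795/21177 ≈ -7.7346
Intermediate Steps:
g = 192516 (g = 24 - 6*(-32082) = 24 + 192492 = 192516)
(-28721 + g)/(-9332 - 11845) = (-28721 + 192516)/(-9332 - 11845) = 163795/(-21177) = 163795*(-1/21177) = -163795/21177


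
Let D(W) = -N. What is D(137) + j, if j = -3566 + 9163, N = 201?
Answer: 5396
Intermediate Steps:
D(W) = -201 (D(W) = -1*201 = -201)
j = 5597
D(137) + j = -201 + 5597 = 5396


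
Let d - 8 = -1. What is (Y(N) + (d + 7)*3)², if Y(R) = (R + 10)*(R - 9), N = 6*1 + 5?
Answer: 7056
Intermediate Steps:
d = 7 (d = 8 - 1 = 7)
N = 11 (N = 6 + 5 = 11)
Y(R) = (-9 + R)*(10 + R) (Y(R) = (10 + R)*(-9 + R) = (-9 + R)*(10 + R))
(Y(N) + (d + 7)*3)² = ((-90 + 11 + 11²) + (7 + 7)*3)² = ((-90 + 11 + 121) + 14*3)² = (42 + 42)² = 84² = 7056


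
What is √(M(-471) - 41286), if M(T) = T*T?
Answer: √180555 ≈ 424.92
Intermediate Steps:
M(T) = T²
√(M(-471) - 41286) = √((-471)² - 41286) = √(221841 - 41286) = √180555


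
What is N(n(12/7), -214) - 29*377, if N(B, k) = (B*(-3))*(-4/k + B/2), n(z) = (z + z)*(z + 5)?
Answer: -3013313495/256907 ≈ -11729.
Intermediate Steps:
n(z) = 2*z*(5 + z) (n(z) = (2*z)*(5 + z) = 2*z*(5 + z))
N(B, k) = -3*B*(B/2 - 4/k) (N(B, k) = (-3*B)*(-4/k + B*(½)) = (-3*B)*(-4/k + B/2) = (-3*B)*(B/2 - 4/k) = -3*B*(B/2 - 4/k))
N(n(12/7), -214) - 29*377 = (3/2)*(2*(12/7)*(5 + 12/7))*(8 - 1*2*(12/7)*(5 + 12/7)*(-214))/(-214) - 29*377 = (3/2)*(2*(12*(⅐))*(5 + 12*(⅐)))*(-1/214)*(8 - 1*2*(12*(⅐))*(5 + 12*(⅐))*(-214)) - 10933 = (3/2)*(2*(12/7)*(5 + 12/7))*(-1/214)*(8 - 1*2*(12/7)*(5 + 12/7)*(-214)) - 10933 = (3/2)*(2*(12/7)*(47/7))*(-1/214)*(8 - 1*2*(12/7)*(47/7)*(-214)) - 10933 = (3/2)*(1128/49)*(-1/214)*(8 - 1*1128/49*(-214)) - 10933 = (3/2)*(1128/49)*(-1/214)*(8 + 241392/49) - 10933 = (3/2)*(1128/49)*(-1/214)*(241784/49) - 10933 = -204549264/256907 - 10933 = -3013313495/256907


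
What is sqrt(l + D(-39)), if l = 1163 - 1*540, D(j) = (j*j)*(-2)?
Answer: I*sqrt(2419) ≈ 49.183*I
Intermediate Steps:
D(j) = -2*j**2 (D(j) = j**2*(-2) = -2*j**2)
l = 623 (l = 1163 - 540 = 623)
sqrt(l + D(-39)) = sqrt(623 - 2*(-39)**2) = sqrt(623 - 2*1521) = sqrt(623 - 3042) = sqrt(-2419) = I*sqrt(2419)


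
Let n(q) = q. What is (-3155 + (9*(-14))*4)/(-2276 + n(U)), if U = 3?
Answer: 3659/2273 ≈ 1.6098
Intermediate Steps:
(-3155 + (9*(-14))*4)/(-2276 + n(U)) = (-3155 + (9*(-14))*4)/(-2276 + 3) = (-3155 - 126*4)/(-2273) = (-3155 - 504)*(-1/2273) = -3659*(-1/2273) = 3659/2273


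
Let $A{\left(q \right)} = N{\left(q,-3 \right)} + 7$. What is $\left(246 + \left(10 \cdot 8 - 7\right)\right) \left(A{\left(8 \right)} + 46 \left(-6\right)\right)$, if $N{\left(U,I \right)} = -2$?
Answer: $-86449$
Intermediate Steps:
$A{\left(q \right)} = 5$ ($A{\left(q \right)} = -2 + 7 = 5$)
$\left(246 + \left(10 \cdot 8 - 7\right)\right) \left(A{\left(8 \right)} + 46 \left(-6\right)\right) = \left(246 + \left(10 \cdot 8 - 7\right)\right) \left(5 + 46 \left(-6\right)\right) = \left(246 + \left(80 - 7\right)\right) \left(5 - 276\right) = \left(246 + 73\right) \left(-271\right) = 319 \left(-271\right) = -86449$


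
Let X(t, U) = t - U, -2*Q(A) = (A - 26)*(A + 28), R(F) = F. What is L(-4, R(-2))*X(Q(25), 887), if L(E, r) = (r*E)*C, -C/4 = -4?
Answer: -110144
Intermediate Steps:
C = 16 (C = -4*(-4) = 16)
Q(A) = -(-26 + A)*(28 + A)/2 (Q(A) = -(A - 26)*(A + 28)/2 = -(-26 + A)*(28 + A)/2)
L(E, r) = 16*E*r (L(E, r) = (r*E)*16 = (E*r)*16 = 16*E*r)
L(-4, R(-2))*X(Q(25), 887) = (16*(-4)*(-2))*((364 - 1*25 - ½*25²) - 1*887) = 128*((364 - 25 - ½*625) - 887) = 128*((364 - 25 - 625/2) - 887) = 128*(53/2 - 887) = 128*(-1721/2) = -110144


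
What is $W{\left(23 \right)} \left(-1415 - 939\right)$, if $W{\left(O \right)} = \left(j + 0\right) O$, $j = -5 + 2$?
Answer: $162426$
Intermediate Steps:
$j = -3$
$W{\left(O \right)} = - 3 O$ ($W{\left(O \right)} = \left(-3 + 0\right) O = - 3 O$)
$W{\left(23 \right)} \left(-1415 - 939\right) = \left(-3\right) 23 \left(-1415 - 939\right) = \left(-69\right) \left(-2354\right) = 162426$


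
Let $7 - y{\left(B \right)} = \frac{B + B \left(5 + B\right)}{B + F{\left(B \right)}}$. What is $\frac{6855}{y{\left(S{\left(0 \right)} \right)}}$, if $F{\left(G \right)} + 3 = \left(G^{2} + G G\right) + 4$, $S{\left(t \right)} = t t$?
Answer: $\frac{6855}{7} \approx 979.29$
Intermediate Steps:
$S{\left(t \right)} = t^{2}$
$F{\left(G \right)} = 1 + 2 G^{2}$ ($F{\left(G \right)} = -3 + \left(\left(G^{2} + G G\right) + 4\right) = -3 + \left(\left(G^{2} + G^{2}\right) + 4\right) = -3 + \left(2 G^{2} + 4\right) = -3 + \left(4 + 2 G^{2}\right) = 1 + 2 G^{2}$)
$y{\left(B \right)} = 7 - \frac{B + B \left(5 + B\right)}{1 + B + 2 B^{2}}$ ($y{\left(B \right)} = 7 - \frac{B + B \left(5 + B\right)}{B + \left(1 + 2 B^{2}\right)} = 7 - \frac{B + B \left(5 + B\right)}{1 + B + 2 B^{2}}$)
$\frac{6855}{y{\left(S{\left(0 \right)} \right)}} = \frac{6855}{\frac{1}{1 + 0^{2} + 2 \left(0^{2}\right)^{2}} \left(7 + 0^{2} + 13 \left(0^{2}\right)^{2}\right)} = \frac{6855}{\frac{1}{1 + 0 + 2 \cdot 0^{2}} \left(7 + 0 + 13 \cdot 0^{2}\right)} = \frac{6855}{\frac{1}{1 + 0 + 2 \cdot 0} \left(7 + 0 + 13 \cdot 0\right)} = \frac{6855}{\frac{1}{1 + 0 + 0} \left(7 + 0 + 0\right)} = \frac{6855}{1^{-1} \cdot 7} = \frac{6855}{1 \cdot 7} = \frac{6855}{7}$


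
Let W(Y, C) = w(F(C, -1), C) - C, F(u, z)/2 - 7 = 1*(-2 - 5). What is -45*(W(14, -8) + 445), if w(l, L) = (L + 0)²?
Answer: -23265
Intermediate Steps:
F(u, z) = 0 (F(u, z) = 14 + 2*(1*(-2 - 5)) = 14 + 2*(1*(-7)) = 14 + 2*(-7) = 14 - 14 = 0)
w(l, L) = L²
W(Y, C) = C² - C
-45*(W(14, -8) + 445) = -45*(-8*(-1 - 8) + 445) = -45*(-8*(-9) + 445) = -45*(72 + 445) = -45*517 = -23265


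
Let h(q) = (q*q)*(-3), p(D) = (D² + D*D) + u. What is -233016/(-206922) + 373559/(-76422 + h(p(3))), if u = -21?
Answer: -9913955869/2636496663 ≈ -3.7603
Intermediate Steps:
p(D) = -21 + 2*D² (p(D) = (D² + D*D) - 21 = (D² + D²) - 21 = 2*D² - 21 = -21 + 2*D²)
h(q) = -3*q² (h(q) = q²*(-3) = -3*q²)
-233016/(-206922) + 373559/(-76422 + h(p(3))) = -233016/(-206922) + 373559/(-76422 - 3*(-21 + 2*3²)²) = -233016*(-1/206922) + 373559/(-76422 - 3*(-21 + 2*9)²) = 38836/34487 + 373559/(-76422 - 3*(-21 + 18)²) = 38836/34487 + 373559/(-76422 - 3*(-3)²) = 38836/34487 + 373559/(-76422 - 3*9) = 38836/34487 + 373559/(-76422 - 27) = 38836/34487 + 373559/(-76449) = 38836/34487 + 373559*(-1/76449) = 38836/34487 - 373559/76449 = -9913955869/2636496663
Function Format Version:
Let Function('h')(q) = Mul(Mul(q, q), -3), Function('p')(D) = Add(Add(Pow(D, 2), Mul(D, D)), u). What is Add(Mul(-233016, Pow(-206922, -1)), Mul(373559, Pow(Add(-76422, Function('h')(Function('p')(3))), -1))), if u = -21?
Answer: Rational(-9913955869, 2636496663) ≈ -3.7603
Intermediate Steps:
Function('p')(D) = Add(-21, Mul(2, Pow(D, 2))) (Function('p')(D) = Add(Add(Pow(D, 2), Mul(D, D)), -21) = Add(Add(Pow(D, 2), Pow(D, 2)), -21) = Add(Mul(2, Pow(D, 2)), -21) = Add(-21, Mul(2, Pow(D, 2))))
Function('h')(q) = Mul(-3, Pow(q, 2)) (Function('h')(q) = Mul(Pow(q, 2), -3) = Mul(-3, Pow(q, 2)))
Add(Mul(-233016, Pow(-206922, -1)), Mul(373559, Pow(Add(-76422, Function('h')(Function('p')(3))), -1))) = Add(Mul(-233016, Pow(-206922, -1)), Mul(373559, Pow(Add(-76422, Mul(-3, Pow(Add(-21, Mul(2, Pow(3, 2))), 2))), -1))) = Add(Mul(-233016, Rational(-1, 206922)), Mul(373559, Pow(Add(-76422, Mul(-3, Pow(Add(-21, Mul(2, 9)), 2))), -1))) = Add(Rational(38836, 34487), Mul(373559, Pow(Add(-76422, Mul(-3, Pow(Add(-21, 18), 2))), -1))) = Add(Rational(38836, 34487), Mul(373559, Pow(Add(-76422, Mul(-3, Pow(-3, 2))), -1))) = Add(Rational(38836, 34487), Mul(373559, Pow(Add(-76422, Mul(-3, 9)), -1))) = Add(Rational(38836, 34487), Mul(373559, Pow(Add(-76422, -27), -1))) = Add(Rational(38836, 34487), Mul(373559, Pow(-76449, -1))) = Add(Rational(38836, 34487), Mul(373559, Rational(-1, 76449))) = Add(Rational(38836, 34487), Rational(-373559, 76449)) = Rational(-9913955869, 2636496663)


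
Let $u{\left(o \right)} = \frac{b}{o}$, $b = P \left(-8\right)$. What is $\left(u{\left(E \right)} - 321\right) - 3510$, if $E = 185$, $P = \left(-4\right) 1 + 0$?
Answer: $- \frac{708703}{185} \approx -3830.8$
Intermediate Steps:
$P = -4$ ($P = -4 + 0 = -4$)
$b = 32$ ($b = \left(-4\right) \left(-8\right) = 32$)
$u{\left(o \right)} = \frac{32}{o}$
$\left(u{\left(E \right)} - 321\right) - 3510 = \left(\frac{32}{185} - 321\right) - 3510 = - \frac{59353}{185} - 3510 = - \frac{708703}{185}$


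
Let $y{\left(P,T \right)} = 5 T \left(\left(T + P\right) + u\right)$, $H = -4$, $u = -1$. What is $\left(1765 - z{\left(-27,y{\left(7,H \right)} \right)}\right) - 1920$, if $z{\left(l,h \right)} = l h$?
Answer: $-1235$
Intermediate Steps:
$y{\left(P,T \right)} = 5 T \left(-1 + P + T\right)$ ($y{\left(P,T \right)} = 5 T \left(\left(T + P\right) - 1\right) = 5 T \left(\left(P + T\right) - 1\right) = 5 T \left(-1 + P + T\right)$)
$z{\left(l,h \right)} = h l$
$\left(1765 - z{\left(-27,y{\left(7,H \right)} \right)}\right) - 1920 = \left(1765 - 5 \left(-4\right) \left(-1 + 7 - 4\right) \left(-27\right)\right) - 1920 = \left(1765 - 5 \left(-4\right) 2 \left(-27\right)\right) - 1920 = \left(1765 - \left(-40\right) \left(-27\right)\right) - 1920 = \left(1765 - 1080\right) - 1920 = 685 - 1920 = -1235$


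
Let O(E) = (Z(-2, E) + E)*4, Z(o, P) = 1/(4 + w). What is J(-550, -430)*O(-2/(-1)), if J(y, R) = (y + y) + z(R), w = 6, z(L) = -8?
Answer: -46536/5 ≈ -9307.2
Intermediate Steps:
J(y, R) = -8 + 2*y (J(y, R) = (y + y) - 8 = 2*y - 8 = -8 + 2*y)
Z(o, P) = ⅒ (Z(o, P) = 1/(4 + 6) = 1/10 = ⅒)
O(E) = ⅖ + 4*E (O(E) = (⅒ + E)*4 = ⅖ + 4*E)
J(-550, -430)*O(-2/(-1)) = (-8 + 2*(-550))*(⅖ + 4*(-2/(-1))) = (-8 - 1100)*(⅖ + 4*(-2*(-1))) = -1108*(⅖ + 4*2) = -1108*(⅖ + 8) = -1108*42/5 = -46536/5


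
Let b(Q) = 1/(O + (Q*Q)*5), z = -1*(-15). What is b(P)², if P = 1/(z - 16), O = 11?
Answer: 1/256 ≈ 0.0039063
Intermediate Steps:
z = 15
P = -1 (P = 1/(15 - 16) = 1/(-1) = -1)
b(Q) = 1/(11 + 5*Q²) (b(Q) = 1/(11 + (Q*Q)*5) = 1/(11 + Q²*5) = 1/(11 + 5*Q²))
b(P)² = (1/(11 + 5*(-1)²))² = (1/(11 + 5*1))² = (1/(11 + 5))² = (1/16)² = 1/256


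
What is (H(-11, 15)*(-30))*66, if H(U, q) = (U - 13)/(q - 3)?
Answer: 3960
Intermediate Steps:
H(U, q) = (-13 + U)/(-3 + q)
(H(-11, 15)*(-30))*66 = (((-13 - 11)/(-3 + 15))*(-30))*66 = ((-24/12)*(-30))*66 = (((1/12)*(-24))*(-30))*66 = -2*(-30)*66 = 60*66 = 3960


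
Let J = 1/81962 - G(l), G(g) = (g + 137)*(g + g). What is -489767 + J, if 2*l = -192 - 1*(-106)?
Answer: -39479702045/81962 ≈ -4.8168e+5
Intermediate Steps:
l = -43 (l = (-192 - 1*(-106))/2 = (-192 + 106)/2 = (½)*(-86) = -43)
G(g) = 2*g*(137 + g) (G(g) = (137 + g)*(2*g) = 2*g*(137 + g))
J = 662580809/81962 (J = 1/81962 - 2*(-43)*(137 - 43) = 1/81962 - 2*(-43)*94 = 1/81962 - 1*(-8084) = 1/81962 + 8084 = 662580809/81962 ≈ 8084.0)
-489767 + J = -489767 + 662580809/81962 = -39479702045/81962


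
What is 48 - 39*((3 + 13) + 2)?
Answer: -654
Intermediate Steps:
48 - 39*((3 + 13) + 2) = 48 - 39*(16 + 2) = 48 - 39*18 = 48 - 702 = -654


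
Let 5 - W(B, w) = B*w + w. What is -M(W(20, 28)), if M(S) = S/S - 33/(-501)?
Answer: -178/167 ≈ -1.0659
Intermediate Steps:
W(B, w) = 5 - w - B*w (W(B, w) = 5 - (B*w + w) = 5 - (w + B*w) = 5 + (-w - B*w) = 5 - w - B*w)
M(S) = 178/167 (M(S) = 1 - 33*(-1/501) = 1 + 11/167 = 178/167)
-M(W(20, 28)) = -1*178/167 = -178/167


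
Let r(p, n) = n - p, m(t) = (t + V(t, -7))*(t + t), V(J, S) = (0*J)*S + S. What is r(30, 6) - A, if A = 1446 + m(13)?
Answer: -1626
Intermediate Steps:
V(J, S) = S (V(J, S) = 0*S + S = 0 + S = S)
m(t) = 2*t*(-7 + t) (m(t) = (t - 7)*(t + t) = (-7 + t)*(2*t) = 2*t*(-7 + t))
A = 1602 (A = 1446 + 2*13*(-7 + 13) = 1446 + 2*13*6 = 1446 + 156 = 1602)
r(30, 6) - A = (6 - 1*30) - 1*1602 = (6 - 30) - 1602 = -24 - 1602 = -1626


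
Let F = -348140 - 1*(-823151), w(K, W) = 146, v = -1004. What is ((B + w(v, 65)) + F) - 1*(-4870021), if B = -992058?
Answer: 4353120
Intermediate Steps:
F = 475011 (F = -348140 + 823151 = 475011)
((B + w(v, 65)) + F) - 1*(-4870021) = ((-992058 + 146) + 475011) - 1*(-4870021) = (-991912 + 475011) + 4870021 = -516901 + 4870021 = 4353120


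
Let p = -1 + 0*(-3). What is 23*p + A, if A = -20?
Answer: -43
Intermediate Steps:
p = -1 (p = -1 + 0 = -1)
23*p + A = 23*(-1) - 20 = -23 - 20 = -43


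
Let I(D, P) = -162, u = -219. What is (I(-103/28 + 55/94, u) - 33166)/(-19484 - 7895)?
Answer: 33328/27379 ≈ 1.2173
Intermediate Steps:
(I(-103/28 + 55/94, u) - 33166)/(-19484 - 7895) = (-162 - 33166)/(-19484 - 7895) = -33328/(-27379) = -33328*(-1/27379) = 33328/27379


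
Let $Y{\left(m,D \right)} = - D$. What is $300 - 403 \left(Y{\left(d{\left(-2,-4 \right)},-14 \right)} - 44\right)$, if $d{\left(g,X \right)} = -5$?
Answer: $12390$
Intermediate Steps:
$300 - 403 \left(Y{\left(d{\left(-2,-4 \right)},-14 \right)} - 44\right) = 300 - 403 \left(\left(-1\right) \left(-14\right) - 44\right) = 300 - 403 \left(14 - 44\right) = 300 - -12090 = 300 + 12090 = 12390$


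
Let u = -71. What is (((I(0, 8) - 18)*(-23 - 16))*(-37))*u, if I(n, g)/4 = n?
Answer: 1844154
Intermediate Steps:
I(n, g) = 4*n
(((I(0, 8) - 18)*(-23 - 16))*(-37))*u = (((4*0 - 18)*(-23 - 16))*(-37))*(-71) = (((0 - 18)*(-39))*(-37))*(-71) = (-18*(-39)*(-37))*(-71) = (702*(-37))*(-71) = -25974*(-71) = 1844154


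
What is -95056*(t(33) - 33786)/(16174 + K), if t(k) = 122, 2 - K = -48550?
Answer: 1599982592/32363 ≈ 49439.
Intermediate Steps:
K = 48552 (K = 2 - 1*(-48550) = 2 + 48550 = 48552)
-95056*(t(33) - 33786)/(16174 + K) = -95056*(122 - 33786)/(16174 + 48552) = -95056/(64726/(-33664)) = -95056/(64726*(-1/33664)) = -95056/(-32363/16832) = -95056*(-16832/32363) = 1599982592/32363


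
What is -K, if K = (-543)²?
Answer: -294849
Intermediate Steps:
K = 294849
-K = -1*294849 = -294849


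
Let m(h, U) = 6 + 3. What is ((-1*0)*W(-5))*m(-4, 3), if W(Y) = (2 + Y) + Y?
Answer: 0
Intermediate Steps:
W(Y) = 2 + 2*Y
m(h, U) = 9
((-1*0)*W(-5))*m(-4, 3) = ((-1*0)*(2 + 2*(-5)))*9 = (0*(2 - 10))*9 = (0*(-8))*9 = 0*9 = 0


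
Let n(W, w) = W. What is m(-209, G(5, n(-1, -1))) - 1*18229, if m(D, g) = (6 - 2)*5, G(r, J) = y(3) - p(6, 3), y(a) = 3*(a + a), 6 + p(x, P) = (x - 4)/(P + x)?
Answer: -18209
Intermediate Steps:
p(x, P) = -6 + (-4 + x)/(P + x) (p(x, P) = -6 + (x - 4)/(P + x) = -6 + (-4 + x)/(P + x))
y(a) = 6*a (y(a) = 3*(2*a) = 6*a)
G(r, J) = 214/9 (G(r, J) = 6*3 - (-4 - 6*3 - 5*6)/(3 + 6) = 18 - (-4 - 18 - 30)/9 = 18 - (-52)/9 = 18 - 1*(-52/9) = 18 + 52/9 = 214/9)
m(D, g) = 20 (m(D, g) = 4*5 = 20)
m(-209, G(5, n(-1, -1))) - 1*18229 = 20 - 1*18229 = 20 - 18229 = -18209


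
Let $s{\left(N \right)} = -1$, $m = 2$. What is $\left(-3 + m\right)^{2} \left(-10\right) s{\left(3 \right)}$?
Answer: $10$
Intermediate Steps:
$\left(-3 + m\right)^{2} \left(-10\right) s{\left(3 \right)} = \left(-3 + 2\right)^{2} \left(-10\right) \left(-1\right) = \left(-1\right)^{2} \left(-10\right) \left(-1\right) = 1 \left(-10\right) \left(-1\right) = \left(-10\right) \left(-1\right) = 10$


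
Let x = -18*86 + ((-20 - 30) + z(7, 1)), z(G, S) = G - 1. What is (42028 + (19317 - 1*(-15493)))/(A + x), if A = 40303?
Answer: 76838/38711 ≈ 1.9849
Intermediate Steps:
z(G, S) = -1 + G
x = -1592 (x = -18*86 + ((-20 - 30) + (-1 + 7)) = -1548 + (-50 + 6) = -1548 - 44 = -1592)
(42028 + (19317 - 1*(-15493)))/(A + x) = (42028 + (19317 - 1*(-15493)))/(40303 - 1592) = (42028 + (19317 + 15493))/38711 = (42028 + 34810)*(1/38711) = 76838*(1/38711) = 76838/38711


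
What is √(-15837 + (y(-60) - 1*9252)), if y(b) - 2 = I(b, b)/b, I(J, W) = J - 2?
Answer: I*√22577370/30 ≈ 158.39*I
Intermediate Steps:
I(J, W) = -2 + J
y(b) = 2 + (-2 + b)/b
√(-15837 + (y(-60) - 1*9252)) = √(-15837 + ((3 - 2/(-60)) - 1*9252)) = √(-15837 + ((3 - 2*(-1/60)) - 9252)) = √(-15837 + ((3 + 1/30) - 9252)) = √(-15837 + (91/30 - 9252)) = √(-15837 - 277469/30) = √(-752579/30) = I*√22577370/30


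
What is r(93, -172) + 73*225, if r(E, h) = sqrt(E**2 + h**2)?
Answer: 16425 + sqrt(38233) ≈ 16621.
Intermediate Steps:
r(93, -172) + 73*225 = sqrt(93**2 + (-172)**2) + 73*225 = sqrt(8649 + 29584) + 16425 = sqrt(38233) + 16425 = 16425 + sqrt(38233)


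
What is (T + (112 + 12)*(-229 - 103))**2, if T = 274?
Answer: 1672319236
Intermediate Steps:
(T + (112 + 12)*(-229 - 103))**2 = (274 + (112 + 12)*(-229 - 103))**2 = (274 + 124*(-332))**2 = (274 - 41168)**2 = (-40894)**2 = 1672319236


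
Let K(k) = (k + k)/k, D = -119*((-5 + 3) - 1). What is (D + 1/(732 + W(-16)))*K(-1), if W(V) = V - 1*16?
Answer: 249901/350 ≈ 714.00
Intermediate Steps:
W(V) = -16 + V (W(V) = V - 16 = -16 + V)
D = 357 (D = -119*(-2 - 1) = -119*(-3) = 357)
K(k) = 2 (K(k) = (2*k)/k = 2)
(D + 1/(732 + W(-16)))*K(-1) = (357 + 1/(732 + (-16 - 16)))*2 = (357 + 1/(732 - 32))*2 = (357 + 1/700)*2 = (249901/700)*2 = 249901/350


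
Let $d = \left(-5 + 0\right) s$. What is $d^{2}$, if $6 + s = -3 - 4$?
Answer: $4225$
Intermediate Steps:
$s = -13$ ($s = -6 - 7 = -13$)
$d = 65$ ($d = \left(-5 + 0\right) \left(-13\right) = \left(-5\right) \left(-13\right) = 65$)
$d^{2} = 65^{2} = 4225$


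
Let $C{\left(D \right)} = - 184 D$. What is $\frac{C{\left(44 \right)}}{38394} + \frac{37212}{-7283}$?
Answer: $- \frac{743840348}{139811751} \approx -5.3203$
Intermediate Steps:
$\frac{C{\left(44 \right)}}{38394} + \frac{37212}{-7283} = \frac{\left(-184\right) 44}{38394} + \frac{37212}{-7283} = \left(-8096\right) \frac{1}{38394} + 37212 \left(- \frac{1}{7283}\right) = - \frac{4048}{19197} - \frac{37212}{7283} = - \frac{743840348}{139811751}$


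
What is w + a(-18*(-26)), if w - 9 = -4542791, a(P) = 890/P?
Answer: -1063010543/234 ≈ -4.5428e+6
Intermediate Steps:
w = -4542782 (w = 9 - 4542791 = -4542782)
w + a(-18*(-26)) = -4542782 + 890/((-18*(-26))) = -4542782 + 890/468 = -4542782 + 890*(1/468) = -4542782 + 445/234 = -1063010543/234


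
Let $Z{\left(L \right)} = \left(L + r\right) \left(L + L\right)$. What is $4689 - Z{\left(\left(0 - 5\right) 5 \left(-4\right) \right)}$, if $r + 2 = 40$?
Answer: $-22911$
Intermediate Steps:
$r = 38$ ($r = -2 + 40 = 38$)
$Z{\left(L \right)} = 2 L \left(38 + L\right)$ ($Z{\left(L \right)} = \left(L + 38\right) \left(L + L\right) = \left(38 + L\right) 2 L = 2 L \left(38 + L\right)$)
$4689 - Z{\left(\left(0 - 5\right) 5 \left(-4\right) \right)} = 4689 - 2 \left(0 - 5\right) 5 \left(-4\right) \left(38 + \left(0 - 5\right) 5 \left(-4\right)\right) = 4689 - 2 \left(-5\right) 5 \left(-4\right) \left(38 + \left(-5\right) 5 \left(-4\right)\right) = 4689 - 2 \left(\left(-25\right) \left(-4\right)\right) \left(38 - -100\right) = 4689 - 2 \cdot 100 \left(38 + 100\right) = 4689 - 2 \cdot 100 \cdot 138 = 4689 - 27600 = -22911$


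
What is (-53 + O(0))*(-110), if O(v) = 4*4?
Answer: 4070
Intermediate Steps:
O(v) = 16
(-53 + O(0))*(-110) = (-53 + 16)*(-110) = -37*(-110) = 4070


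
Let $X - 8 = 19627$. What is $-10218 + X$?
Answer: $9417$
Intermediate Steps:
$X = 19635$ ($X = 8 + 19627 = 19635$)
$-10218 + X = -10218 + 19635 = 9417$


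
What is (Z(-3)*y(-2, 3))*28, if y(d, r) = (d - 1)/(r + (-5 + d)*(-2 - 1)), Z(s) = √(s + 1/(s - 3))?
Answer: -7*I*√114/12 ≈ -6.2283*I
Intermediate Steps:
Z(s) = √(s + 1/(-3 + s))
y(d, r) = (-1 + d)/(15 + r - 3*d) (y(d, r) = (-1 + d)/(r + (-5 + d)*(-3)) = (-1 + d)/(r + (15 - 3*d)) = (-1 + d)/(15 + r - 3*d))
(Z(-3)*y(-2, 3))*28 = (√((1 - 3*(-3 - 3))/(-3 - 3))*((-1 - 2)/(15 + 3 - 3*(-2))))*28 = (√((1 - 3*(-6))/(-6))*(-3/(15 + 3 + 6)))*28 = (√(-(1 + 18)/6)*(-3/24))*28 = (√(-⅙*19)*((1/24)*(-3)))*28 = (√(-19/6)*(-⅛))*28 = ((I*√114/6)*(-⅛))*28 = -I*√114/48*28 = -7*I*√114/12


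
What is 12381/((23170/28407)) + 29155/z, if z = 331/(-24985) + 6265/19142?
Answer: 375901430614602041/3480018682910 ≈ 1.0802e+5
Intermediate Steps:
z = 150195023/478262870 (z = 331*(-1/24985) + 6265*(1/19142) = -331/24985 + 6265/19142 = 150195023/478262870 ≈ 0.31404)
12381/((23170/28407)) + 29155/z = 12381/((23170/28407)) + 29155/(150195023/478262870) = 12381/((23170*(1/28407))) + 29155*(478262870/150195023) = 12381/(23170/28407) + 13943753974850/150195023 = 12381*(28407/23170) + 13943753974850/150195023 = 351707067/23170 + 13943753974850/150195023 = 375901430614602041/3480018682910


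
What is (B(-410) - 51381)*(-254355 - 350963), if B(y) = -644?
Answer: 31491668950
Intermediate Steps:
(B(-410) - 51381)*(-254355 - 350963) = (-644 - 51381)*(-254355 - 350963) = -52025*(-605318) = 31491668950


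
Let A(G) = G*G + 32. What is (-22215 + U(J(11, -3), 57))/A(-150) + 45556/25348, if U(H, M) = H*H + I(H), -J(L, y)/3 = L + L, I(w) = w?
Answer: 143026223/142785284 ≈ 1.0017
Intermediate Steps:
J(L, y) = -6*L (J(L, y) = -3*(L + L) = -6*L)
U(H, M) = H + H**2 (U(H, M) = H*H + H = H**2 + H = H + H**2)
A(G) = 32 + G**2 (A(G) = G**2 + 32 = 32 + G**2)
(-22215 + U(J(11, -3), 57))/A(-150) + 45556/25348 = (-22215 + (-6*11)*(1 - 6*11))/(32 + (-150)**2) + 45556/25348 = (-22215 - 66*(1 - 66))/(32 + 22500) + 45556*(1/25348) = (-22215 - 66*(-65))/22532 + 11389/6337 = (-22215 + 4290)*(1/22532) + 11389/6337 = -17925*1/22532 + 11389/6337 = -17925/22532 + 11389/6337 = 143026223/142785284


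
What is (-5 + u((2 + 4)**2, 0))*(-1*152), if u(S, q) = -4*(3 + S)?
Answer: 24472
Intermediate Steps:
u(S, q) = -12 - 4*S
(-5 + u((2 + 4)**2, 0))*(-1*152) = (-5 + (-12 - 4*(2 + 4)**2))*(-1*152) = (-5 + (-12 - 4*6**2))*(-152) = (-5 + (-12 - 4*36))*(-152) = (-5 + (-12 - 144))*(-152) = (-5 - 156)*(-152) = -161*(-152) = 24472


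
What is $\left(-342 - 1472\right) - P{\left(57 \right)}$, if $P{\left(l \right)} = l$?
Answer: $-1871$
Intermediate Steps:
$\left(-342 - 1472\right) - P{\left(57 \right)} = \left(-342 - 1472\right) - 57 = -1814 - 57 = -1871$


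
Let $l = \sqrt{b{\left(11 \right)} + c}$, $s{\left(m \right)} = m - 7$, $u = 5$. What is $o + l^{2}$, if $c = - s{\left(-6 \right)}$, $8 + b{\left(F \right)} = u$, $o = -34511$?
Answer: $-34501$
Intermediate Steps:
$s{\left(m \right)} = -7 + m$
$b{\left(F \right)} = -3$ ($b{\left(F \right)} = -8 + 5 = -3$)
$c = 13$ ($c = - (-7 - 6) = \left(-1\right) \left(-13\right) = 13$)
$l = \sqrt{10}$ ($l = \sqrt{-3 + 13} = \sqrt{10} \approx 3.1623$)
$o + l^{2} = -34511 + \left(\sqrt{10}\right)^{2} = -34511 + 10 = -34501$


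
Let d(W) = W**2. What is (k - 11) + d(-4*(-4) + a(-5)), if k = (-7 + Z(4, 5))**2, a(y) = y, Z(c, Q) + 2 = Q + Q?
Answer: 111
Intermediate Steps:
Z(c, Q) = -2 + 2*Q (Z(c, Q) = -2 + (Q + Q) = -2 + 2*Q)
k = 1 (k = (-7 + (-2 + 2*5))**2 = (-7 + (-2 + 10))**2 = (-7 + 8)**2 = 1**2 = 1)
(k - 11) + d(-4*(-4) + a(-5)) = (1 - 11) + (-4*(-4) - 5)**2 = -10 + (16 - 5)**2 = -10 + 11**2 = -10 + 121 = 111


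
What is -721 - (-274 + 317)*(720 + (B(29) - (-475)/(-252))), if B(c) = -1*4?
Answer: -7919843/252 ≈ -31428.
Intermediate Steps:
B(c) = -4
-721 - (-274 + 317)*(720 + (B(29) - (-475)/(-252))) = -721 - (-274 + 317)*(720 + (-4 - (-475)/(-252))) = -721 - 43*(720 + (-4 - (-475)*(-1)/252)) = -721 - 43*(720 + (-4 - 1*475/252)) = -721 - 43*(720 + (-4 - 475/252)) = -721 - 43*(720 - 1483/252) = -721 - 43*179957/252 = -721 - 1*7738151/252 = -721 - 7738151/252 = -7919843/252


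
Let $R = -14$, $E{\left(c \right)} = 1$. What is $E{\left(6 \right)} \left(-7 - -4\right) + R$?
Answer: $-17$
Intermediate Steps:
$E{\left(6 \right)} \left(-7 - -4\right) + R = 1 \left(-7 - -4\right) - 14 = 1 \left(-7 + 4\right) - 14 = 1 \left(-3\right) - 14 = -3 - 14 = -17$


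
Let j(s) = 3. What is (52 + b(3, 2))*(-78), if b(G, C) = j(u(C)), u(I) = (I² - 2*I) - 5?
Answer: -4290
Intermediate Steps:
u(I) = -5 + I² - 2*I
b(G, C) = 3
(52 + b(3, 2))*(-78) = (52 + 3)*(-78) = 55*(-78) = -4290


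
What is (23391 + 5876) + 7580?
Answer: 36847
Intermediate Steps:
(23391 + 5876) + 7580 = 29267 + 7580 = 36847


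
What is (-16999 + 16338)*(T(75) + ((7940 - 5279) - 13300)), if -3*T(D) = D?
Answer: 7048904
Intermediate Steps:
T(D) = -D/3
(-16999 + 16338)*(T(75) + ((7940 - 5279) - 13300)) = (-16999 + 16338)*(-⅓*75 + ((7940 - 5279) - 13300)) = -661*(-25 + (2661 - 13300)) = -661*(-25 - 10639) = -661*(-10664) = 7048904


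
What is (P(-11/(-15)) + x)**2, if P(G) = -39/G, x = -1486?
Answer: 286658761/121 ≈ 2.3691e+6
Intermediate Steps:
(P(-11/(-15)) + x)**2 = (-39/((-11/(-15))) - 1486)**2 = (-39/((-11*(-1/15))) - 1486)**2 = (-39/11/15 - 1486)**2 = (-39*15/11 - 1486)**2 = (-585/11 - 1486)**2 = (-16931/11)**2 = 286658761/121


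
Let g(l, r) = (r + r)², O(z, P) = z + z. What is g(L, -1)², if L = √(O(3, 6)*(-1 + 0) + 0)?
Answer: 16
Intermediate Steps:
O(z, P) = 2*z
L = I*√6 (L = √((2*3)*(-1 + 0) + 0) = √(6*(-1) + 0) = √(-6 + 0) = √(-6) = I*√6 ≈ 2.4495*I)
g(l, r) = 4*r² (g(l, r) = (2*r)² = 4*r²)
g(L, -1)² = (4*(-1)²)² = (4*1)² = 4² = 16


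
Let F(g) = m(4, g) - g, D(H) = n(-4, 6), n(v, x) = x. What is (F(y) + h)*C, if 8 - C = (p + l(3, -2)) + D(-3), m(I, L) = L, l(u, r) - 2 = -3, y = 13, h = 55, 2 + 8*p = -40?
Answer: 1815/4 ≈ 453.75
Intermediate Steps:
p = -21/4 (p = -¼ + (⅛)*(-40) = -¼ - 5 = -21/4 ≈ -5.2500)
D(H) = 6
l(u, r) = -1 (l(u, r) = 2 - 3 = -1)
C = 33/4 (C = 8 - ((-21/4 - 1) + 6) = 8 - (-25/4 + 6) = 8 - 1*(-¼) = 8 + ¼ = 33/4 ≈ 8.2500)
F(g) = 0 (F(g) = g - g = 0)
(F(y) + h)*C = (0 + 55)*(33/4) = 55*(33/4) = 1815/4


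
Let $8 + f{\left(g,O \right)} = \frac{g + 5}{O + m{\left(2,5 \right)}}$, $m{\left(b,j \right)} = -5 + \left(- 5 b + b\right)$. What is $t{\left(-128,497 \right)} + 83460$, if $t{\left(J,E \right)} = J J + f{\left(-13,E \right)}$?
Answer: $\frac{12080154}{121} \approx 99836.0$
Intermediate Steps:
$m{\left(b,j \right)} = -5 - 4 b$
$f{\left(g,O \right)} = -8 + \frac{5 + g}{-13 + O}$ ($f{\left(g,O \right)} = -8 + \frac{g + 5}{O - 13} = -8 + \frac{5 + g}{O - 13} = -8 + \frac{5 + g}{-13 + O}$)
$t{\left(J,E \right)} = J^{2} + \frac{96 - 8 E}{-13 + E}$ ($t{\left(J,E \right)} = J J + \frac{109 - 13 - 8 E}{-13 + E} = J^{2} + \frac{96 - 8 E}{-13 + E}$)
$t{\left(-128,497 \right)} + 83460 = \frac{96 - 3976 + \left(-128\right)^{2} \left(-13 + 497\right)}{-13 + 497} + 83460 = \frac{96 - 3976 + 16384 \cdot 484}{484} + 83460 = \frac{96 - 3976 + 7929856}{484} + 83460 = \frac{1}{484} \cdot 7925976 + 83460 = \frac{1981494}{121} + 83460 = \frac{12080154}{121}$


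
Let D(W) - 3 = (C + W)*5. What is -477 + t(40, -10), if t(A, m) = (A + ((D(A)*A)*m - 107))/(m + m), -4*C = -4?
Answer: 73727/20 ≈ 3686.4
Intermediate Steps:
C = 1 (C = -1/4*(-4) = 1)
D(W) = 8 + 5*W (D(W) = 3 + (1 + W)*5 = 3 + (5 + 5*W) = 8 + 5*W)
t(A, m) = (-107 + A + A*m*(8 + 5*A))/(2*m) (t(A, m) = (A + (((8 + 5*A)*A)*m - 107))/(m + m) = (A + ((A*(8 + 5*A))*m - 107))/((2*m)) = (A + (A*m*(8 + 5*A) - 107))*(1/(2*m)) = (A + (-107 + A*m*(8 + 5*A)))*(1/(2*m)) = (-107 + A + A*m*(8 + 5*A))*(1/(2*m)) = (-107 + A + A*m*(8 + 5*A))/(2*m))
-477 + t(40, -10) = -477 + (1/2)*(-107 + 40 + 40*(-10)*(8 + 5*40))/(-10) = -477 + (1/2)*(-1/10)*(-107 + 40 + 40*(-10)*(8 + 200)) = -477 + (1/2)*(-1/10)*(-107 + 40 + 40*(-10)*208) = -477 + (1/2)*(-1/10)*(-107 + 40 - 83200) = -477 + (1/2)*(-1/10)*(-83267) = -477 + 83267/20 = 73727/20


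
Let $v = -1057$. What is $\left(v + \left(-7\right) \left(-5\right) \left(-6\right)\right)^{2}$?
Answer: $1605289$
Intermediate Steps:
$\left(v + \left(-7\right) \left(-5\right) \left(-6\right)\right)^{2} = \left(-1057 + \left(-7\right) \left(-5\right) \left(-6\right)\right)^{2} = \left(-1057 + 35 \left(-6\right)\right)^{2} = \left(-1057 - 210\right)^{2} = \left(-1267\right)^{2} = 1605289$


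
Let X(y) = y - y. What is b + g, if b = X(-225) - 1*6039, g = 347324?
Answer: 341285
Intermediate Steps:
X(y) = 0
b = -6039 (b = 0 - 1*6039 = 0 - 6039 = -6039)
b + g = -6039 + 347324 = 341285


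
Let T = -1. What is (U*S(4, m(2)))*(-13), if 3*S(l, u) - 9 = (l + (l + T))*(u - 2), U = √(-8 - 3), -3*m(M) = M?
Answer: 377*I*√11/9 ≈ 138.93*I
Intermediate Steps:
m(M) = -M/3
U = I*√11 (U = √(-11) = I*√11 ≈ 3.3166*I)
S(l, u) = 3 + (-1 + 2*l)*(-2 + u)/3 (S(l, u) = 3 + ((l + (l - 1))*(u - 2))/3 = 3 + ((l + (-1 + l))*(-2 + u))/3 = 3 + ((-1 + 2*l)*(-2 + u))/3 = 3 + (-1 + 2*l)*(-2 + u)/3)
(U*S(4, m(2)))*(-13) = ((I*√11)*(11/3 - 4/3*4 - (-1)*2/9 + (⅔)*4*(-⅓*2)))*(-13) = ((I*√11)*(11/3 - 16/3 - ⅓*(-⅔) + (⅔)*4*(-⅔)))*(-13) = ((I*√11)*(11/3 - 16/3 + 2/9 - 16/9))*(-13) = ((I*√11)*(-29/9))*(-13) = -29*I*√11/9*(-13) = 377*I*√11/9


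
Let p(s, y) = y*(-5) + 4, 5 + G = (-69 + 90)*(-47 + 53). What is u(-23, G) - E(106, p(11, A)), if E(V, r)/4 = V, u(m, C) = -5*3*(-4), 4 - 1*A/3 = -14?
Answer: -364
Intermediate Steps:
A = 54 (A = 12 - 3*(-14) = 12 + 42 = 54)
G = 121 (G = -5 + (-69 + 90)*(-47 + 53) = -5 + 21*6 = -5 + 126 = 121)
p(s, y) = 4 - 5*y (p(s, y) = -5*y + 4 = 4 - 5*y)
u(m, C) = 60 (u(m, C) = -15*(-4) = 60)
E(V, r) = 4*V
u(-23, G) - E(106, p(11, A)) = 60 - 4*106 = 60 - 1*424 = 60 - 424 = -364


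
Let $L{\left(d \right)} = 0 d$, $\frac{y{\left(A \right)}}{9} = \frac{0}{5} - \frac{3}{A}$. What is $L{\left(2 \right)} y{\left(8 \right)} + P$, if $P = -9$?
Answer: $-9$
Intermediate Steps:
$y{\left(A \right)} = - \frac{27}{A}$ ($y{\left(A \right)} = 9 \left(\frac{0}{5} - \frac{3}{A}\right) = 9 \left(0 \cdot \frac{1}{5} - \frac{3}{A}\right) = 9 \left(0 - \frac{3}{A}\right) = 9 \left(- \frac{3}{A}\right) = - \frac{27}{A}$)
$L{\left(d \right)} = 0$
$L{\left(2 \right)} y{\left(8 \right)} + P = 0 \left(- \frac{27}{8}\right) - 9 = 0 - 9 = -9$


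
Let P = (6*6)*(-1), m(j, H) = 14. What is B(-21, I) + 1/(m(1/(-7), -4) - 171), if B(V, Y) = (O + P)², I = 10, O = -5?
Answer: 263916/157 ≈ 1681.0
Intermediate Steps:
P = -36 (P = 36*(-1) = -36)
B(V, Y) = 1681 (B(V, Y) = (-5 - 36)² = (-41)² = 1681)
B(-21, I) + 1/(m(1/(-7), -4) - 171) = 1681 + 1/(14 - 171) = 1681 + 1/(-157) = 1681 - 1/157 = 263916/157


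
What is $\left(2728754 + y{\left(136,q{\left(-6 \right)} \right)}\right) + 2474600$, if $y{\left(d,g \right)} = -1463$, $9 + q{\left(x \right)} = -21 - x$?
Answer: $5201891$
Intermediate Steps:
$q{\left(x \right)} = -30 - x$ ($q{\left(x \right)} = -9 - \left(21 + x\right) = -30 - x$)
$\left(2728754 + y{\left(136,q{\left(-6 \right)} \right)}\right) + 2474600 = \left(2728754 - 1463\right) + 2474600 = 2727291 + 2474600 = 5201891$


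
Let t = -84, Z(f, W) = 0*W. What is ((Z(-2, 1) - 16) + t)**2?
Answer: 10000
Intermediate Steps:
Z(f, W) = 0
((Z(-2, 1) - 16) + t)**2 = ((0 - 16) - 84)**2 = (-16 - 84)**2 = (-100)**2 = 10000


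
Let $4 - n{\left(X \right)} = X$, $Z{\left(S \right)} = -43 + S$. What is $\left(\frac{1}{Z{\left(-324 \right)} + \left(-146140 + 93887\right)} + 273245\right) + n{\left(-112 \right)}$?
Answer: $\frac{14384255819}{52620} \approx 2.7336 \cdot 10^{5}$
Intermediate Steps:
$n{\left(X \right)} = 4 - X$
$\left(\frac{1}{Z{\left(-324 \right)} + \left(-146140 + 93887\right)} + 273245\right) + n{\left(-112 \right)} = \left(\frac{1}{\left(-43 - 324\right) + \left(-146140 + 93887\right)} + 273245\right) + \left(4 - -112\right) = \left(\frac{1}{-367 - 52253} + 273245\right) + \left(4 + 112\right) = \left(\frac{1}{-52620} + 273245\right) + 116 = \left(- \frac{1}{52620} + 273245\right) + 116 = \frac{14378151899}{52620} + 116 = \frac{14384255819}{52620}$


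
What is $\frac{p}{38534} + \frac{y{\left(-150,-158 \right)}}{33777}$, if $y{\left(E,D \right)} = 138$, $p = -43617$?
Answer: $- \frac{489311239}{433854306} \approx -1.1278$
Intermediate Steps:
$\frac{p}{38534} + \frac{y{\left(-150,-158 \right)}}{33777} = - \frac{43617}{38534} + \frac{138}{33777} = \left(-43617\right) \frac{1}{38534} + 138 \cdot \frac{1}{33777} = - \frac{43617}{38534} + \frac{46}{11259} = - \frac{489311239}{433854306}$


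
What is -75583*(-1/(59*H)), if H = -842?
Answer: -75583/49678 ≈ -1.5215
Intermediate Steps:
-75583*(-1/(59*H)) = -75583/((-842*(-59))) = -75583/49678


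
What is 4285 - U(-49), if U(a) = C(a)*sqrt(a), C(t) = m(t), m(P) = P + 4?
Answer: 4285 + 315*I ≈ 4285.0 + 315.0*I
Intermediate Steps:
m(P) = 4 + P
C(t) = 4 + t
U(a) = sqrt(a)*(4 + a) (U(a) = (4 + a)*sqrt(a) = sqrt(a)*(4 + a))
4285 - U(-49) = 4285 - sqrt(-49)*(4 - 49) = 4285 - 7*I*(-45) = 4285 - (-315)*I = 4285 + 315*I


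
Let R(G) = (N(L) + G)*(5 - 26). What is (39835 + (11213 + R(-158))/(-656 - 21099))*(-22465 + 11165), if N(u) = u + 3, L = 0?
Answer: -1958506862820/4351 ≈ -4.5013e+8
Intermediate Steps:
N(u) = 3 + u
R(G) = -63 - 21*G (R(G) = ((3 + 0) + G)*(5 - 26) = (3 + G)*(-21) = -63 - 21*G)
(39835 + (11213 + R(-158))/(-656 - 21099))*(-22465 + 11165) = (39835 + (11213 + (-63 - 21*(-158)))/(-656 - 21099))*(-22465 + 11165) = (39835 + (11213 + (-63 + 3318))/(-21755))*(-11300) = (39835 + (11213 + 3255)*(-1/21755))*(-11300) = (39835 + 14468*(-1/21755))*(-11300) = (39835 - 14468/21755)*(-11300) = (866595957/21755)*(-11300) = -1958506862820/4351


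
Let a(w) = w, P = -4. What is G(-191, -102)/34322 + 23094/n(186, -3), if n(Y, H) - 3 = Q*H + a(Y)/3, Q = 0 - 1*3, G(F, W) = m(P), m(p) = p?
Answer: 198157993/634957 ≈ 312.08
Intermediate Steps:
G(F, W) = -4
Q = -3 (Q = 0 - 3 = -3)
n(Y, H) = 3 - 3*H + Y/3 (n(Y, H) = 3 + (-3*H + Y/3) = 3 - 3*H + Y/3)
G(-191, -102)/34322 + 23094/n(186, -3) = -4/34322 + 23094/(3 - 3*(-3) + (⅓)*186) = -4*1/34322 + 23094/(3 + 9 + 62) = -2/17161 + 23094/74 = -2/17161 + 23094*(1/74) = -2/17161 + 11547/37 = 198157993/634957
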